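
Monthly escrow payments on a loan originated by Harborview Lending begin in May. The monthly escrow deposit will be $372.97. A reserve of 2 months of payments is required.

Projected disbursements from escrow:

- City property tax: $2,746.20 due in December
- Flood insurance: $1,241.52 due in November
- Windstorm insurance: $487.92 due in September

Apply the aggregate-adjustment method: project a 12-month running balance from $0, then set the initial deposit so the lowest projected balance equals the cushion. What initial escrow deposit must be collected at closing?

$2,237.82

Cushion = 2 × $372.97 = $745.94
Trial balance (start $0, +$372.97 each month, − disbursements):
  May: +$372.97 → $372.97
  Jun: +$372.97 → $745.94
  Jul: +$372.97 → $1,118.91
  Aug: +$372.97 → $1,491.88
  Sep: +$372.97 − $487.92 → $1,376.93
  Oct: +$372.97 → $1,749.90
  Nov: +$372.97 − $1,241.52 → $881.35
  Dec: +$372.97 − $2,746.20 → -$1,491.88
  Jan: +$372.97 → -$1,118.91
  Feb: +$372.97 → -$745.94
  Mar: +$372.97 → -$372.97
  Apr: +$372.97 → $0.00
Lowest trial balance = -$1,491.88 (Dec)
Initial deposit = cushion − low point = $745.94 − (-$1,491.88) = $2,237.82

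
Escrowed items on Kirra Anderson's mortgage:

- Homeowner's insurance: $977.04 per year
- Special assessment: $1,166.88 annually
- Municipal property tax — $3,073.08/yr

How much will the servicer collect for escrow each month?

Homeowner's insurance = $977.04
Special assessment = $1,166.88
Municipal property tax = $3,073.08
Total per year = $977.04 + $1,166.88 + $3,073.08 = $5,217.00
Monthly escrow = $5,217.00 ÷ 12 = $434.75

$434.75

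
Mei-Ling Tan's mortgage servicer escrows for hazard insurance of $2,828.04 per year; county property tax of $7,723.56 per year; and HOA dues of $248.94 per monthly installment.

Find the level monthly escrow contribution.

$1,128.24

Hazard insurance — $2,828.04 annually
County property tax — $7,723.56 annually
HOA dues — $248.94 × 12 = $2,987.28 annually
Annual escrow total = $13,538.88
Monthly escrow = $13,538.88 / 12 = $1,128.24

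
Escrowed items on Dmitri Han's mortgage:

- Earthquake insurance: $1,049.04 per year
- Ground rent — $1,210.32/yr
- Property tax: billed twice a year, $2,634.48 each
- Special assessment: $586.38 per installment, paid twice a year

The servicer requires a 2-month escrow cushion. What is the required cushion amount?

$1,450.18

Earthquake insurance = $1,049.04 annually
Ground rent = $1,210.32 annually
Property tax = $2,634.48 × 2 = $5,268.96 annually
Special assessment = $586.38 × 2 = $1,172.76 annually
Total annual escrow = $1,049.04 + $1,210.32 + $5,268.96 + $1,172.76 = $8,701.08
Monthly escrow = $8,701.08 / 12 = $725.09
Required cushion = 2 × $725.09 = $1,450.18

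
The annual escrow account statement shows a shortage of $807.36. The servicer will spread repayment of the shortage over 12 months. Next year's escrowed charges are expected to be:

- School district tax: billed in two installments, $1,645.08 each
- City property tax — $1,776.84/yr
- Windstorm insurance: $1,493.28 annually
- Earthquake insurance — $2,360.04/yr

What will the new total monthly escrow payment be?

$810.64

School district tax = $1,645.08 × 2 = $3,290.16/yr
City property tax = $1,776.84/yr
Windstorm insurance = $1,493.28/yr
Earthquake insurance = $2,360.04/yr
Total per year = $8,920.32
Base monthly escrow = $8,920.32 ÷ 12 = $743.36
Monthly shortage recovery: $807.36 / 12 = $67.28
New monthly escrow = $743.36 + $67.28 = $810.64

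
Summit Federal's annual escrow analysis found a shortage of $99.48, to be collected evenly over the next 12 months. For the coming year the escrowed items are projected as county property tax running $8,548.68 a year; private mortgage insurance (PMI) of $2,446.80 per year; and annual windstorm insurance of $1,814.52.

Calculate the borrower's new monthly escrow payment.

$1,075.79

County property tax — $8,548.68
Private mortgage insurance (PMI) — $2,446.80
Windstorm insurance — $1,814.52
Total annual escrow = $8,548.68 + $2,446.80 + $1,814.52 = $12,810.00
Monthly = $12,810.00 ÷ 12 = $1,067.50
Shortage per month = $99.48 ÷ 12 = $8.29
New monthly escrow = $1,067.50 + $8.29 = $1,075.79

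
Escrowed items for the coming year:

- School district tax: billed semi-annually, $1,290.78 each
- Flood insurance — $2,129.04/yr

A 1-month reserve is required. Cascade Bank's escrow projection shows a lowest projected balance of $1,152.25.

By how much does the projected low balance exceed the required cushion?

School district tax = $1,290.78 × 2 = $2,581.56 annually
Flood insurance = $2,129.04 annually
Total per year = $4,710.60
Monthly escrow = $4,710.60 ÷ 12 = $392.55
Required cushion = 1 × $392.55 = $392.55
Excess over cushion: $1,152.25 − $392.55 = $759.70

$759.70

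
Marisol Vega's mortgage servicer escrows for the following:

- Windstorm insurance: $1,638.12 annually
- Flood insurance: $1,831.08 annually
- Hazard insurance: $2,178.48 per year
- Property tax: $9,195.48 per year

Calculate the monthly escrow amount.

$1,236.93

Windstorm insurance: $1,638.12
Flood insurance: $1,831.08
Hazard insurance: $2,178.48
Property tax: $9,195.48
Combined annual = $14,843.16
Monthly escrow = $14,843.16 ÷ 12 = $1,236.93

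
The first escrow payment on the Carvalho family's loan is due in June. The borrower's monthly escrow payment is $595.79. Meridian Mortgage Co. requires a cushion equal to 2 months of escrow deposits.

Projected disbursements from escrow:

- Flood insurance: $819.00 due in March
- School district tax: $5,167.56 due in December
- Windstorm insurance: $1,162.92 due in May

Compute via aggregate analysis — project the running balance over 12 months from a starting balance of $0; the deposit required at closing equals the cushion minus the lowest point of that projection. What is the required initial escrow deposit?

Cushion = 2 × $595.79 = $1,191.58
Trial balance (start $0, +$595.79 each month, − disbursements):
  Jun: +$595.79 → $595.79
  Jul: +$595.79 → $1,191.58
  Aug: +$595.79 → $1,787.37
  Sep: +$595.79 → $2,383.16
  Oct: +$595.79 → $2,978.95
  Nov: +$595.79 → $3,574.74
  Dec: +$595.79 − $5,167.56 → -$997.03
  Jan: +$595.79 → -$401.24
  Feb: +$595.79 → $194.55
  Mar: +$595.79 − $819.00 → -$28.66
  Apr: +$595.79 → $567.13
  May: +$595.79 − $1,162.92 → $0.00
Lowest trial balance = -$997.03 (Dec)
Initial deposit = cushion − low point = $1,191.58 − (-$997.03) = $2,188.61

$2,188.61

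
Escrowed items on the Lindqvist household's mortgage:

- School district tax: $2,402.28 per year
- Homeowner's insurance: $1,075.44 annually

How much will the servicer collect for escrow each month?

$289.81

School district tax = $2,402.28
Homeowner's insurance = $1,075.44
Combined annual = $2,402.28 + $1,075.44 = $3,477.72
Base monthly escrow = $3,477.72 / 12 = $289.81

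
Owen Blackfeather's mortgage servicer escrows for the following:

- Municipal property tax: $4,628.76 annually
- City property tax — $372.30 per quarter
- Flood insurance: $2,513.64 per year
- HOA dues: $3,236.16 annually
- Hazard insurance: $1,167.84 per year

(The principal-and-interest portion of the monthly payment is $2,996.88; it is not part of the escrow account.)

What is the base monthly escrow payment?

Municipal property tax — $4,628.76 per year
City property tax — $372.30 × 4 = $1,489.20 per year
Flood insurance — $2,513.64 per year
HOA dues — $3,236.16 per year
Hazard insurance — $1,167.84 per year
Combined annual = $13,035.60
Per month = $13,035.60 ÷ 12 = $1,086.30

$1,086.30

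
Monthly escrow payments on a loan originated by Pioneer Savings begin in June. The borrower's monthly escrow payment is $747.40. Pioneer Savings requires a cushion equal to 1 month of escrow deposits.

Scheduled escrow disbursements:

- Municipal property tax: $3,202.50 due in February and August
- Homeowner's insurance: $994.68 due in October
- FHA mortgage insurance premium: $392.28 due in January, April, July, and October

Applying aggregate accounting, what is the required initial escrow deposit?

$2,597.32

Cushion = 1 × $747.40 = $747.40
Trial balance (start $0, +$747.40 each month, − disbursements):
  Jun: +$747.40 → $747.40
  Jul: +$747.40 − $392.28 → $1,102.52
  Aug: +$747.40 − $3,202.50 → -$1,352.58
  Sep: +$747.40 → -$605.18
  Oct: +$747.40 − $1,386.96 → -$1,244.74
  Nov: +$747.40 → -$497.34
  Dec: +$747.40 → $250.06
  Jan: +$747.40 − $392.28 → $605.18
  Feb: +$747.40 − $3,202.50 → -$1,849.92
  Mar: +$747.40 → -$1,102.52
  Apr: +$747.40 − $392.28 → -$747.40
  May: +$747.40 → $0.00
Lowest trial balance = -$1,849.92 (Feb)
Initial deposit = cushion − low point = $747.40 − (-$1,849.92) = $2,597.32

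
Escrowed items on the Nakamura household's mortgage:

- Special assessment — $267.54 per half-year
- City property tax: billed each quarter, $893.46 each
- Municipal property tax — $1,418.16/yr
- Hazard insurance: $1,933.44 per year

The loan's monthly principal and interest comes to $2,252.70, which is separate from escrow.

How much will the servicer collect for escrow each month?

Special assessment = $267.54 × 2 = $535.08/yr
City property tax = $893.46 × 4 = $3,573.84/yr
Municipal property tax = $1,418.16/yr
Hazard insurance = $1,933.44/yr
Yearly total = $7,460.52
Per month = $7,460.52 / 12 = $621.71

$621.71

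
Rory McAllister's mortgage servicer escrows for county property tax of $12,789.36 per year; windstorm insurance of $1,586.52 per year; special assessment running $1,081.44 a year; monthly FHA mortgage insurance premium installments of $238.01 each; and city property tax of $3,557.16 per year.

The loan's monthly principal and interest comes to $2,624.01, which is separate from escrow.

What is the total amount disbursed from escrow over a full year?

$21,870.60

County property tax — $12,789.36
Windstorm insurance — $1,586.52
Special assessment — $1,081.44
FHA mortgage insurance premium — $238.01 × 12 = $2,856.12
City property tax — $3,557.16
Total per year = $12,789.36 + $1,586.52 + $1,081.44 + $2,856.12 + $3,557.16 = $21,870.60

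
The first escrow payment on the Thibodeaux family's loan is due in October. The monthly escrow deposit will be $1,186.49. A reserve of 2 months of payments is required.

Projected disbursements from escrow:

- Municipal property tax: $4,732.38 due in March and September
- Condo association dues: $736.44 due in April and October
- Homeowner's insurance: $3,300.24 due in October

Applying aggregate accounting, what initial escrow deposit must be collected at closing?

Cushion = 2 × $1,186.49 = $2,372.98
Trial balance (start $0, +$1,186.49 each month, − disbursements):
  Oct: +$1,186.49 − $4,036.68 → -$2,850.19
  Nov: +$1,186.49 → -$1,663.70
  Dec: +$1,186.49 → -$477.21
  Jan: +$1,186.49 → $709.28
  Feb: +$1,186.49 → $1,895.77
  Mar: +$1,186.49 − $4,732.38 → -$1,650.12
  Apr: +$1,186.49 − $736.44 → -$1,200.07
  May: +$1,186.49 → -$13.58
  Jun: +$1,186.49 → $1,172.91
  Jul: +$1,186.49 → $2,359.40
  Aug: +$1,186.49 → $3,545.89
  Sep: +$1,186.49 − $4,732.38 → $0.00
Lowest trial balance = -$2,850.19 (Oct)
Initial deposit = cushion − low point = $2,372.98 − (-$2,850.19) = $5,223.17

$5,223.17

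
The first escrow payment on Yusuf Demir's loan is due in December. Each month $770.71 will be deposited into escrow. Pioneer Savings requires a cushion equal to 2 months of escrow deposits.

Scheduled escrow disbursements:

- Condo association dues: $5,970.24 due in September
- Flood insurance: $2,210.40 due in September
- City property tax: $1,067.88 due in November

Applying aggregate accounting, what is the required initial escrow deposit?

$2,014.96

Cushion = 2 × $770.71 = $1,541.42
Trial balance (start $0, +$770.71 each month, − disbursements):
  Dec: +$770.71 → $770.71
  Jan: +$770.71 → $1,541.42
  Feb: +$770.71 → $2,312.13
  Mar: +$770.71 → $3,082.84
  Apr: +$770.71 → $3,853.55
  May: +$770.71 → $4,624.26
  Jun: +$770.71 → $5,394.97
  Jul: +$770.71 → $6,165.68
  Aug: +$770.71 → $6,936.39
  Sep: +$770.71 − $8,180.64 → -$473.54
  Oct: +$770.71 → $297.17
  Nov: +$770.71 − $1,067.88 → $0.00
Lowest trial balance = -$473.54 (Sep)
Initial deposit = cushion − low point = $1,541.42 − (-$473.54) = $2,014.96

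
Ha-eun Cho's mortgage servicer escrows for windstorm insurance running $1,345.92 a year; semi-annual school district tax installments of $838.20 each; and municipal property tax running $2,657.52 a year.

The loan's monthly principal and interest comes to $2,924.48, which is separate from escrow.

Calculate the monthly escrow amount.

Windstorm insurance: $1,345.92 annually
School district tax: $838.20 × 2 = $1,676.40 annually
Municipal property tax: $2,657.52 annually
Combined annual = $5,679.84
Base monthly escrow = $5,679.84 ÷ 12 = $473.32

$473.32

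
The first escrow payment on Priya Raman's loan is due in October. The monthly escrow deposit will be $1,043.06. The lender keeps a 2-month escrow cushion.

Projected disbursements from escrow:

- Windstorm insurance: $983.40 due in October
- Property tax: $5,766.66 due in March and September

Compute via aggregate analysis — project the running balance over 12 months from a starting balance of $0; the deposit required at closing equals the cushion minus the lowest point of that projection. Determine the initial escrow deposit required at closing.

$2,577.82

Cushion = 2 × $1,043.06 = $2,086.12
Trial balance (start $0, +$1,043.06 each month, − disbursements):
  Oct: +$1,043.06 − $983.40 → $59.66
  Nov: +$1,043.06 → $1,102.72
  Dec: +$1,043.06 → $2,145.78
  Jan: +$1,043.06 → $3,188.84
  Feb: +$1,043.06 → $4,231.90
  Mar: +$1,043.06 − $5,766.66 → -$491.70
  Apr: +$1,043.06 → $551.36
  May: +$1,043.06 → $1,594.42
  Jun: +$1,043.06 → $2,637.48
  Jul: +$1,043.06 → $3,680.54
  Aug: +$1,043.06 → $4,723.60
  Sep: +$1,043.06 − $5,766.66 → $0.00
Lowest trial balance = -$491.70 (Mar)
Initial deposit = cushion − low point = $2,086.12 − (-$491.70) = $2,577.82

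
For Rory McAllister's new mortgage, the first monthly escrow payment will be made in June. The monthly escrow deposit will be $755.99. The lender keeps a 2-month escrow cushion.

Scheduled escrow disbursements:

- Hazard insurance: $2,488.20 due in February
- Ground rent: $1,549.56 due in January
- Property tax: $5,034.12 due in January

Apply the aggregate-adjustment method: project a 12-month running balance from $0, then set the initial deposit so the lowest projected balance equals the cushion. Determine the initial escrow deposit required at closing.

$3,779.95

Cushion = 2 × $755.99 = $1,511.98
Trial balance (start $0, +$755.99 each month, − disbursements):
  Jun: +$755.99 → $755.99
  Jul: +$755.99 → $1,511.98
  Aug: +$755.99 → $2,267.97
  Sep: +$755.99 → $3,023.96
  Oct: +$755.99 → $3,779.95
  Nov: +$755.99 → $4,535.94
  Dec: +$755.99 → $5,291.93
  Jan: +$755.99 − $6,583.68 → -$535.76
  Feb: +$755.99 − $2,488.20 → -$2,267.97
  Mar: +$755.99 → -$1,511.98
  Apr: +$755.99 → -$755.99
  May: +$755.99 → $0.00
Lowest trial balance = -$2,267.97 (Feb)
Initial deposit = cushion − low point = $1,511.98 − (-$2,267.97) = $3,779.95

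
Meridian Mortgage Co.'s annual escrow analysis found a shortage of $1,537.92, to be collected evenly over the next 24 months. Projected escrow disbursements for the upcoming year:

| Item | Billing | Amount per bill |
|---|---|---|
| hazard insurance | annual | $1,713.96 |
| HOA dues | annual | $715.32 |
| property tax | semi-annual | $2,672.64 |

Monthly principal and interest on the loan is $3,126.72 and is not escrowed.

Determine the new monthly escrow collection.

Hazard insurance — $1,713.96 annually
HOA dues — $715.32 annually
Property tax — $2,672.64 × 2 = $5,345.28 annually
Annual escrow total = $7,774.56
Base monthly escrow = $7,774.56 ÷ 12 = $647.88
Shortage spread = $1,537.92 / 24 = $64.08/mo
New monthly escrow = $647.88 + $64.08 = $711.96

$711.96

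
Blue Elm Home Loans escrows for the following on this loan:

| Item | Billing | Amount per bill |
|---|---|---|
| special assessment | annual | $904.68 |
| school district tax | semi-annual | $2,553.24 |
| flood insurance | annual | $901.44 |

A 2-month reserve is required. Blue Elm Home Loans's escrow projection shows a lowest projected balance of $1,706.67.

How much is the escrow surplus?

$554.57

Special assessment: $904.68 per year
School district tax: $2,553.24 × 2 = $5,106.48 per year
Flood insurance: $901.44 per year
Yearly total = $6,912.60
Per month = $6,912.60 ÷ 12 = $576.05
Cushion = 2 × $576.05 = $1,152.10
Surplus = $1,706.67 − $1,152.10 = $554.57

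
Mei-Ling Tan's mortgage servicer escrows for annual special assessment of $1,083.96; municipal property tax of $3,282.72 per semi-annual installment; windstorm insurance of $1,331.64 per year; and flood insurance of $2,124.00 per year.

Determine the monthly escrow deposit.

Special assessment = $1,083.96 annually
Municipal property tax = $3,282.72 × 2 = $6,565.44 annually
Windstorm insurance = $1,331.64 annually
Flood insurance = $2,124.00 annually
Combined annual = $1,083.96 + $6,565.44 + $1,331.64 + $2,124.00 = $11,105.04
Monthly = $11,105.04 ÷ 12 = $925.42

$925.42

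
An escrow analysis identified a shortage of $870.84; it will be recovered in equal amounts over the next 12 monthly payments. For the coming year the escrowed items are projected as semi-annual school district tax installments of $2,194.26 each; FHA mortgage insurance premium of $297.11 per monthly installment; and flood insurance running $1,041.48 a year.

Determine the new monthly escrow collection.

$822.18

School district tax — $2,194.26 × 2 = $4,388.52
FHA mortgage insurance premium — $297.11 × 12 = $3,565.32
Flood insurance — $1,041.48
Yearly total = $8,995.32
Base monthly escrow = $8,995.32 / 12 = $749.61
Shortage spread = $870.84 ÷ 12 = $72.57/mo
New monthly escrow = $749.61 + $72.57 = $822.18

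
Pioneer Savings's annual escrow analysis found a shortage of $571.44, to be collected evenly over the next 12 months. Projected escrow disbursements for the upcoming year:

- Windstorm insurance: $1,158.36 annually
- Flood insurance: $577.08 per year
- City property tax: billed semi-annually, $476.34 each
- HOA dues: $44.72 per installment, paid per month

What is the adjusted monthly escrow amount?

$316.35

Windstorm insurance — $1,158.36 annually
Flood insurance — $577.08 annually
City property tax — $476.34 × 2 = $952.68 annually
HOA dues — $44.72 × 12 = $536.64 annually
Yearly total = $3,224.76
Base monthly escrow = $3,224.76 ÷ 12 = $268.73
Monthly shortage recovery: $571.44 ÷ 12 = $47.62
New monthly escrow = $268.73 + $47.62 = $316.35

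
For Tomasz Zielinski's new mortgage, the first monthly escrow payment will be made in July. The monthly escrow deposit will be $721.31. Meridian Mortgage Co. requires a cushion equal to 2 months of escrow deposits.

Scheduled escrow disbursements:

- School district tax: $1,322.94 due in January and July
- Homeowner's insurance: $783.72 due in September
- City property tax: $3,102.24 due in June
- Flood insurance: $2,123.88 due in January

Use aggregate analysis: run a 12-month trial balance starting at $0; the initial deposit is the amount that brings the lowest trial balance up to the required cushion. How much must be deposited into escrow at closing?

$2,044.25

Cushion = 2 × $721.31 = $1,442.62
Trial balance (start $0, +$721.31 each month, − disbursements):
  Jul: +$721.31 − $1,322.94 → -$601.63
  Aug: +$721.31 → $119.68
  Sep: +$721.31 − $783.72 → $57.27
  Oct: +$721.31 → $778.58
  Nov: +$721.31 → $1,499.89
  Dec: +$721.31 → $2,221.20
  Jan: +$721.31 − $3,446.82 → -$504.31
  Feb: +$721.31 → $217.00
  Mar: +$721.31 → $938.31
  Apr: +$721.31 → $1,659.62
  May: +$721.31 → $2,380.93
  Jun: +$721.31 − $3,102.24 → $0.00
Lowest trial balance = -$601.63 (Jul)
Initial deposit = cushion − low point = $1,442.62 − (-$601.63) = $2,044.25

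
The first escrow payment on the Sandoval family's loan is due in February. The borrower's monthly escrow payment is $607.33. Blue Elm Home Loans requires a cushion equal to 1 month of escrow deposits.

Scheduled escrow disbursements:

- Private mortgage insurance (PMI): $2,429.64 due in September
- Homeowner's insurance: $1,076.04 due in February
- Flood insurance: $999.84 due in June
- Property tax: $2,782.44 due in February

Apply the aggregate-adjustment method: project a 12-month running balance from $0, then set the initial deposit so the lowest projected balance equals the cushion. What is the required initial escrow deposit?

$3,858.48

Cushion = 1 × $607.33 = $607.33
Trial balance (start $0, +$607.33 each month, − disbursements):
  Feb: +$607.33 − $3,858.48 → -$3,251.15
  Mar: +$607.33 → -$2,643.82
  Apr: +$607.33 → -$2,036.49
  May: +$607.33 → -$1,429.16
  Jun: +$607.33 − $999.84 → -$1,821.67
  Jul: +$607.33 → -$1,214.34
  Aug: +$607.33 → -$607.01
  Sep: +$607.33 − $2,429.64 → -$2,429.32
  Oct: +$607.33 → -$1,821.99
  Nov: +$607.33 → -$1,214.66
  Dec: +$607.33 → -$607.33
  Jan: +$607.33 → $0.00
Lowest trial balance = -$3,251.15 (Feb)
Initial deposit = cushion − low point = $607.33 − (-$3,251.15) = $3,858.48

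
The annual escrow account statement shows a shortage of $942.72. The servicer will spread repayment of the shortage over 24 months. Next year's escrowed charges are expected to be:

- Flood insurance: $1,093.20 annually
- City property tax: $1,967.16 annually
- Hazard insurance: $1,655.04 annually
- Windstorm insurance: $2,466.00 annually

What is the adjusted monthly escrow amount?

Flood insurance — $1,093.20 annually
City property tax — $1,967.16 annually
Hazard insurance — $1,655.04 annually
Windstorm insurance — $2,466.00 annually
Combined annual = $7,181.40
Monthly escrow = $7,181.40 / 12 = $598.45
Monthly shortage recovery: $942.72 / 24 = $39.28
Adjusted monthly = $598.45 + $39.28 = $637.73

$637.73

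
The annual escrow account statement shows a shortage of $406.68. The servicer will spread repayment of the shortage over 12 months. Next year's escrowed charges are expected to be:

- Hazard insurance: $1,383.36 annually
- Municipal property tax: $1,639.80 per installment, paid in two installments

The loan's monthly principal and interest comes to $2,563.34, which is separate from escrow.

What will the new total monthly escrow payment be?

$422.47

Hazard insurance — $1,383.36
Municipal property tax — $1,639.80 × 2 = $3,279.60
Annual escrow total = $1,383.36 + $3,279.60 = $4,662.96
Monthly = $4,662.96 / 12 = $388.58
Monthly shortage recovery: $406.68 ÷ 12 = $33.89
Adjusted monthly = $388.58 + $33.89 = $422.47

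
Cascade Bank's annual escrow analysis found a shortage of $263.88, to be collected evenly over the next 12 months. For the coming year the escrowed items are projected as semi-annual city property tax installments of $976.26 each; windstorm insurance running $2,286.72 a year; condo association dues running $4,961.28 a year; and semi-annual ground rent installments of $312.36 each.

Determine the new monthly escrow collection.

$840.76

City property tax: $976.26 × 2 = $1,952.52/yr
Windstorm insurance: $2,286.72/yr
Condo association dues: $4,961.28/yr
Ground rent: $312.36 × 2 = $624.72/yr
Total per year = $9,825.24
Monthly = $9,825.24 / 12 = $818.77
Shortage spread = $263.88 ÷ 12 = $21.99/mo
New monthly escrow = $818.77 + $21.99 = $840.76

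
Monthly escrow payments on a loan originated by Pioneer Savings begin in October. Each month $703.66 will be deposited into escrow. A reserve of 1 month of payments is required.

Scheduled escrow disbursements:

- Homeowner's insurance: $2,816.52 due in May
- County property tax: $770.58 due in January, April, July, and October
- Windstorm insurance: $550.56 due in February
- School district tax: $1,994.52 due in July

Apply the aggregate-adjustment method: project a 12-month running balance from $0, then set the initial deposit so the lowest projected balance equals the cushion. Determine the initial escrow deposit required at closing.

$2,110.98

Cushion = 1 × $703.66 = $703.66
Trial balance (start $0, +$703.66 each month, − disbursements):
  Oct: +$703.66 − $770.58 → -$66.92
  Nov: +$703.66 → $636.74
  Dec: +$703.66 → $1,340.40
  Jan: +$703.66 − $770.58 → $1,273.48
  Feb: +$703.66 − $550.56 → $1,426.58
  Mar: +$703.66 → $2,130.24
  Apr: +$703.66 − $770.58 → $2,063.32
  May: +$703.66 − $2,816.52 → -$49.54
  Jun: +$703.66 → $654.12
  Jul: +$703.66 − $2,765.10 → -$1,407.32
  Aug: +$703.66 → -$703.66
  Sep: +$703.66 → $0.00
Lowest trial balance = -$1,407.32 (Jul)
Initial deposit = cushion − low point = $703.66 − (-$1,407.32) = $2,110.98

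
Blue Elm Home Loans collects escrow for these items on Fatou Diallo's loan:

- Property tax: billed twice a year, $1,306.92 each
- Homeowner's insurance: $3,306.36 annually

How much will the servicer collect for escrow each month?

Property tax: $1,306.92 × 2 = $2,613.84
Homeowner's insurance: $3,306.36
Total annual escrow = $5,920.20
Monthly = $5,920.20 ÷ 12 = $493.35

$493.35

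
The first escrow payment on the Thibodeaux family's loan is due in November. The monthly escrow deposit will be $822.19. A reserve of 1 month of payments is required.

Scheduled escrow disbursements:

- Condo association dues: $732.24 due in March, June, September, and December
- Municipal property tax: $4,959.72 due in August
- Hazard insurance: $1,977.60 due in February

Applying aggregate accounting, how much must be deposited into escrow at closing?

Cushion = 1 × $822.19 = $822.19
Trial balance (start $0, +$822.19 each month, − disbursements):
  Nov: +$822.19 → $822.19
  Dec: +$822.19 − $732.24 → $912.14
  Jan: +$822.19 → $1,734.33
  Feb: +$822.19 − $1,977.60 → $578.92
  Mar: +$822.19 − $732.24 → $668.87
  Apr: +$822.19 → $1,491.06
  May: +$822.19 → $2,313.25
  Jun: +$822.19 − $732.24 → $2,403.20
  Jul: +$822.19 → $3,225.39
  Aug: +$822.19 − $4,959.72 → -$912.14
  Sep: +$822.19 − $732.24 → -$822.19
  Oct: +$822.19 → $0.00
Lowest trial balance = -$912.14 (Aug)
Initial deposit = cushion − low point = $822.19 − (-$912.14) = $1,734.33

$1,734.33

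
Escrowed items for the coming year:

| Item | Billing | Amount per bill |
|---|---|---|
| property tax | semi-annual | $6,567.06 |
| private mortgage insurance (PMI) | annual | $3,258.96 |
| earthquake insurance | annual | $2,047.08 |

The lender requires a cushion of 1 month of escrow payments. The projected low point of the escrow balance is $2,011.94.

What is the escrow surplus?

$475.26

Property tax = $6,567.06 × 2 = $13,134.12 annually
Private mortgage insurance (PMI) = $3,258.96 annually
Earthquake insurance = $2,047.08 annually
Combined annual = $13,134.12 + $3,258.96 + $2,047.08 = $18,440.16
Per month = $18,440.16 / 12 = $1,536.68
Cushion = 1 × $1,536.68 = $1,536.68
Excess over cushion: $2,011.94 − $1,536.68 = $475.26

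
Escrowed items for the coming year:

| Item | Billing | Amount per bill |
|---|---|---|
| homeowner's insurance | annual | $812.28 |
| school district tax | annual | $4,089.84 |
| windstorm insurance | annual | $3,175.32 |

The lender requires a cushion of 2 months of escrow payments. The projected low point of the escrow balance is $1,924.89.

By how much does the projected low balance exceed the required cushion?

Homeowner's insurance: $812.28
School district tax: $4,089.84
Windstorm insurance: $3,175.32
Annual escrow total = $812.28 + $4,089.84 + $3,175.32 = $8,077.44
Monthly = $8,077.44 / 12 = $673.12
Required cushion = 2 × $673.12 = $1,346.24
Excess over cushion: $1,924.89 − $1,346.24 = $578.65

$578.65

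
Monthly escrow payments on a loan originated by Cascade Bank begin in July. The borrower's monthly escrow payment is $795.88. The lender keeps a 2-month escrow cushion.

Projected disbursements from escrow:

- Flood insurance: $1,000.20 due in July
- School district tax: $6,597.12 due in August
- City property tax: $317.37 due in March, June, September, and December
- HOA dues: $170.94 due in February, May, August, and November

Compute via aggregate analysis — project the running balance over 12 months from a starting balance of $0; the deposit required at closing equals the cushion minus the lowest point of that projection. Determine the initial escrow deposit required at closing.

$7,768.26

Cushion = 2 × $795.88 = $1,591.76
Trial balance (start $0, +$795.88 each month, − disbursements):
  Jul: +$795.88 − $1,000.20 → -$204.32
  Aug: +$795.88 − $6,768.06 → -$6,176.50
  Sep: +$795.88 − $317.37 → -$5,697.99
  Oct: +$795.88 → -$4,902.11
  Nov: +$795.88 − $170.94 → -$4,277.17
  Dec: +$795.88 − $317.37 → -$3,798.66
  Jan: +$795.88 → -$3,002.78
  Feb: +$795.88 − $170.94 → -$2,377.84
  Mar: +$795.88 − $317.37 → -$1,899.33
  Apr: +$795.88 → -$1,103.45
  May: +$795.88 − $170.94 → -$478.51
  Jun: +$795.88 − $317.37 → $0.00
Lowest trial balance = -$6,176.50 (Aug)
Initial deposit = cushion − low point = $1,591.76 − (-$6,176.50) = $7,768.26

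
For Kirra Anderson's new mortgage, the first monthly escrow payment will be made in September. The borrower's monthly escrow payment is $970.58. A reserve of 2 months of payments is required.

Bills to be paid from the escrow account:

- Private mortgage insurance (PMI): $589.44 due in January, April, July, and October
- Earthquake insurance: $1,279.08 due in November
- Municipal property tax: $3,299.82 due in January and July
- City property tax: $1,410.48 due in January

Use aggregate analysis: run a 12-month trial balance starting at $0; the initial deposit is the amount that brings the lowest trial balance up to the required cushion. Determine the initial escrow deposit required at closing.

Cushion = 2 × $970.58 = $1,941.16
Trial balance (start $0, +$970.58 each month, − disbursements):
  Sep: +$970.58 → $970.58
  Oct: +$970.58 − $589.44 → $1,351.72
  Nov: +$970.58 − $1,279.08 → $1,043.22
  Dec: +$970.58 → $2,013.80
  Jan: +$970.58 − $5,299.74 → -$2,315.36
  Feb: +$970.58 → -$1,344.78
  Mar: +$970.58 → -$374.20
  Apr: +$970.58 − $589.44 → $6.94
  May: +$970.58 → $977.52
  Jun: +$970.58 → $1,948.10
  Jul: +$970.58 − $3,889.26 → -$970.58
  Aug: +$970.58 → $0.00
Lowest trial balance = -$2,315.36 (Jan)
Initial deposit = cushion − low point = $1,941.16 − (-$2,315.36) = $4,256.52

$4,256.52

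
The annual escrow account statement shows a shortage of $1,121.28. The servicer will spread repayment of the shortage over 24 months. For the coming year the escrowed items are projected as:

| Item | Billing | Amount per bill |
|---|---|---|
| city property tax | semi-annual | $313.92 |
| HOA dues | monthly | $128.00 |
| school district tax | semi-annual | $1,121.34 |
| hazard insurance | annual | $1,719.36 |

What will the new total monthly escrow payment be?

City property tax = $313.92 × 2 = $627.84 per year
HOA dues = $128.00 × 12 = $1,536.00 per year
School district tax = $1,121.34 × 2 = $2,242.68 per year
Hazard insurance = $1,719.36 per year
Total annual escrow = $6,125.88
Monthly = $6,125.88 ÷ 12 = $510.49
Shortage spread = $1,121.28 ÷ 24 = $46.72/mo
Adjusted monthly = $510.49 + $46.72 = $557.21

$557.21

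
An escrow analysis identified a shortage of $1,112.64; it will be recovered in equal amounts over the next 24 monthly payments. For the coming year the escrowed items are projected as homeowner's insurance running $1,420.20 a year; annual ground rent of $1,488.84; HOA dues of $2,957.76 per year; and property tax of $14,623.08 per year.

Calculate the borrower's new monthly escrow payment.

Homeowner's insurance — $1,420.20/yr
Ground rent — $1,488.84/yr
HOA dues — $2,957.76/yr
Property tax — $14,623.08/yr
Total per year = $1,420.20 + $1,488.84 + $2,957.76 + $14,623.08 = $20,489.88
Base monthly escrow = $20,489.88 ÷ 12 = $1,707.49
Shortage spread = $1,112.64 ÷ 24 = $46.36/mo
Adjusted monthly = $1,707.49 + $46.36 = $1,753.85

$1,753.85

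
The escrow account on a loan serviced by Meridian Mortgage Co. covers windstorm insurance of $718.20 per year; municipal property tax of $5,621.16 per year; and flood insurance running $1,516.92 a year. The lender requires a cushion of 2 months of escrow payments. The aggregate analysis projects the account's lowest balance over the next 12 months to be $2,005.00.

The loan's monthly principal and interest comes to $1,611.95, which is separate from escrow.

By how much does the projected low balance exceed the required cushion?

$695.62

Windstorm insurance: $718.20 annually
Municipal property tax: $5,621.16 annually
Flood insurance: $1,516.92 annually
Total per year = $718.20 + $5,621.16 + $1,516.92 = $7,856.28
Monthly = $7,856.28 / 12 = $654.69
Required reserve = 2 × $654.69 = $1,309.38
Surplus = $2,005.00 − $1,309.38 = $695.62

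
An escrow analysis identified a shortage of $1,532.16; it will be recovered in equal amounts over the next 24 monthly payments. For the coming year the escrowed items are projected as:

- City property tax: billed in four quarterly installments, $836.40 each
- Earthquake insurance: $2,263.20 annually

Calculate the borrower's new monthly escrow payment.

$531.24

City property tax: $836.40 × 4 = $3,345.60
Earthquake insurance: $2,263.20
Total per year = $3,345.60 + $2,263.20 = $5,608.80
Monthly escrow = $5,608.80 / 12 = $467.40
Shortage per month = $1,532.16 / 24 = $63.84
New monthly escrow = $467.40 + $63.84 = $531.24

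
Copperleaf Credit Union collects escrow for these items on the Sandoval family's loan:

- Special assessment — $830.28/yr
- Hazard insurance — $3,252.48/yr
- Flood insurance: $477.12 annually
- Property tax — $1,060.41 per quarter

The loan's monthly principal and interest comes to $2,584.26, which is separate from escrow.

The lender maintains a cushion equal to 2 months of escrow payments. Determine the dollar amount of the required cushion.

$1,466.92

Special assessment — $830.28 per year
Hazard insurance — $3,252.48 per year
Flood insurance — $477.12 per year
Property tax — $1,060.41 × 4 = $4,241.64 per year
Total annual escrow = $8,801.52
Base monthly escrow = $8,801.52 ÷ 12 = $733.46
Required cushion = 2 × $733.46 = $1,466.92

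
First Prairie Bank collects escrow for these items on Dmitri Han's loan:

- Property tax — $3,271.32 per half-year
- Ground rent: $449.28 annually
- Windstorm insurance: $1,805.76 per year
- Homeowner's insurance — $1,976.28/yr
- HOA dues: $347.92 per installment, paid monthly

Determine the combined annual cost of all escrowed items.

$14,949.00

Property tax = $3,271.32 × 2 = $6,542.64
Ground rent = $449.28
Windstorm insurance = $1,805.76
Homeowner's insurance = $1,976.28
HOA dues = $347.92 × 12 = $4,175.04
Annual escrow total = $6,542.64 + $449.28 + $1,805.76 + $1,976.28 + $4,175.04 = $14,949.00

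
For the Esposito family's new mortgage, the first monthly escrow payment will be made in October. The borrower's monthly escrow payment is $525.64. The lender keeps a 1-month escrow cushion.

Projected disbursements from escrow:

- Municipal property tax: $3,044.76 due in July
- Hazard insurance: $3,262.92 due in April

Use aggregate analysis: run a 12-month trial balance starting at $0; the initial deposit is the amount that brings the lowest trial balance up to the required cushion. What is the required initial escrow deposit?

Cushion = 1 × $525.64 = $525.64
Trial balance (start $0, +$525.64 each month, − disbursements):
  Oct: +$525.64 → $525.64
  Nov: +$525.64 → $1,051.28
  Dec: +$525.64 → $1,576.92
  Jan: +$525.64 → $2,102.56
  Feb: +$525.64 → $2,628.20
  Mar: +$525.64 → $3,153.84
  Apr: +$525.64 − $3,262.92 → $416.56
  May: +$525.64 → $942.20
  Jun: +$525.64 → $1,467.84
  Jul: +$525.64 − $3,044.76 → -$1,051.28
  Aug: +$525.64 → -$525.64
  Sep: +$525.64 → $0.00
Lowest trial balance = -$1,051.28 (Jul)
Initial deposit = cushion − low point = $525.64 − (-$1,051.28) = $1,576.92

$1,576.92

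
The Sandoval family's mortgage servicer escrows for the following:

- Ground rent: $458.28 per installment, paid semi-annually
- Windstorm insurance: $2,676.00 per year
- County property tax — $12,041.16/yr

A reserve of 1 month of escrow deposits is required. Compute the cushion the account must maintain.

$1,302.81

Ground rent: $458.28 × 2 = $916.56/yr
Windstorm insurance: $2,676.00/yr
County property tax: $12,041.16/yr
Combined annual = $916.56 + $2,676.00 + $12,041.16 = $15,633.72
Base monthly escrow = $15,633.72 / 12 = $1,302.81
Required cushion = 1 × $1,302.81 = $1,302.81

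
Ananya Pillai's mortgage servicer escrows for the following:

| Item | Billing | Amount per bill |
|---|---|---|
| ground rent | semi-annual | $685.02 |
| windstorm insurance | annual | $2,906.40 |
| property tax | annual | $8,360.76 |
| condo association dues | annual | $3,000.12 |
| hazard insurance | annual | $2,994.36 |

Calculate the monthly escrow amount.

$1,552.64

Ground rent = $685.02 × 2 = $1,370.04 per year
Windstorm insurance = $2,906.40 per year
Property tax = $8,360.76 per year
Condo association dues = $3,000.12 per year
Hazard insurance = $2,994.36 per year
Total per year = $1,370.04 + $2,906.40 + $8,360.76 + $3,000.12 + $2,994.36 = $18,631.68
Base monthly escrow = $18,631.68 ÷ 12 = $1,552.64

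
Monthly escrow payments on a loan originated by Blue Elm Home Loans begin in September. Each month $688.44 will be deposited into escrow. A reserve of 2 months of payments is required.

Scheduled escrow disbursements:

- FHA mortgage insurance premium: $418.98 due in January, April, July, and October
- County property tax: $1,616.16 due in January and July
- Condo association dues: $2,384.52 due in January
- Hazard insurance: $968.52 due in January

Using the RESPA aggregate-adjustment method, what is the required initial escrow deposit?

$3,741.84

Cushion = 2 × $688.44 = $1,376.88
Trial balance (start $0, +$688.44 each month, − disbursements):
  Sep: +$688.44 → $688.44
  Oct: +$688.44 − $418.98 → $957.90
  Nov: +$688.44 → $1,646.34
  Dec: +$688.44 → $2,334.78
  Jan: +$688.44 − $5,388.18 → -$2,364.96
  Feb: +$688.44 → -$1,676.52
  Mar: +$688.44 → -$988.08
  Apr: +$688.44 − $418.98 → -$718.62
  May: +$688.44 → -$30.18
  Jun: +$688.44 → $658.26
  Jul: +$688.44 − $2,035.14 → -$688.44
  Aug: +$688.44 → $0.00
Lowest trial balance = -$2,364.96 (Jan)
Initial deposit = cushion − low point = $1,376.88 − (-$2,364.96) = $3,741.84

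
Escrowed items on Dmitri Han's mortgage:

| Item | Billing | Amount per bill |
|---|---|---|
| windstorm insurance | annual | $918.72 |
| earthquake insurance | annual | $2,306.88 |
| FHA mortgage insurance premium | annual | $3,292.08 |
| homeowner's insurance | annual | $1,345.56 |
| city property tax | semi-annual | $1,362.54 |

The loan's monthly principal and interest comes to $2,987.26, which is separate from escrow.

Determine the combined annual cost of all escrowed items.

Windstorm insurance = $918.72
Earthquake insurance = $2,306.88
FHA mortgage insurance premium = $3,292.08
Homeowner's insurance = $1,345.56
City property tax = $1,362.54 × 2 = $2,725.08
Total annual escrow = $918.72 + $2,306.88 + $3,292.08 + $1,345.56 + $2,725.08 = $10,588.32

$10,588.32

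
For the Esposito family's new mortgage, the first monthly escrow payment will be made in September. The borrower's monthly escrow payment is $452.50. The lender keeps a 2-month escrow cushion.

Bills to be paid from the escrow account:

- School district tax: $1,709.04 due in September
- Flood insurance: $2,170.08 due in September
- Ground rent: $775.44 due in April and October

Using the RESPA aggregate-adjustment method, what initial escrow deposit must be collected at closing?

Cushion = 2 × $452.50 = $905.00
Trial balance (start $0, +$452.50 each month, − disbursements):
  Sep: +$452.50 − $3,879.12 → -$3,426.62
  Oct: +$452.50 − $775.44 → -$3,749.56
  Nov: +$452.50 → -$3,297.06
  Dec: +$452.50 → -$2,844.56
  Jan: +$452.50 → -$2,392.06
  Feb: +$452.50 → -$1,939.56
  Mar: +$452.50 → -$1,487.06
  Apr: +$452.50 − $775.44 → -$1,810.00
  May: +$452.50 → -$1,357.50
  Jun: +$452.50 → -$905.00
  Jul: +$452.50 → -$452.50
  Aug: +$452.50 → $0.00
Lowest trial balance = -$3,749.56 (Oct)
Initial deposit = cushion − low point = $905.00 − (-$3,749.56) = $4,654.56

$4,654.56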